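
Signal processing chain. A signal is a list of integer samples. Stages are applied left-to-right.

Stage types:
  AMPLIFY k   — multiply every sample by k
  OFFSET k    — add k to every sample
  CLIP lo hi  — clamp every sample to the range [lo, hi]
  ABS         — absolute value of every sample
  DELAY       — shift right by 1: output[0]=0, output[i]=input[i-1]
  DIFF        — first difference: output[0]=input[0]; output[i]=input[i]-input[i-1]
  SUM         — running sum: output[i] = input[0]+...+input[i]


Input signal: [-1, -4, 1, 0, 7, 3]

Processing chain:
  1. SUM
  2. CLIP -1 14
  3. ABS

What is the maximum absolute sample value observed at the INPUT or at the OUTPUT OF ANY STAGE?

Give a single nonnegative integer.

Answer: 7

Derivation:
Input: [-1, -4, 1, 0, 7, 3] (max |s|=7)
Stage 1 (SUM): sum[0..0]=-1, sum[0..1]=-5, sum[0..2]=-4, sum[0..3]=-4, sum[0..4]=3, sum[0..5]=6 -> [-1, -5, -4, -4, 3, 6] (max |s|=6)
Stage 2 (CLIP -1 14): clip(-1,-1,14)=-1, clip(-5,-1,14)=-1, clip(-4,-1,14)=-1, clip(-4,-1,14)=-1, clip(3,-1,14)=3, clip(6,-1,14)=6 -> [-1, -1, -1, -1, 3, 6] (max |s|=6)
Stage 3 (ABS): |-1|=1, |-1|=1, |-1|=1, |-1|=1, |3|=3, |6|=6 -> [1, 1, 1, 1, 3, 6] (max |s|=6)
Overall max amplitude: 7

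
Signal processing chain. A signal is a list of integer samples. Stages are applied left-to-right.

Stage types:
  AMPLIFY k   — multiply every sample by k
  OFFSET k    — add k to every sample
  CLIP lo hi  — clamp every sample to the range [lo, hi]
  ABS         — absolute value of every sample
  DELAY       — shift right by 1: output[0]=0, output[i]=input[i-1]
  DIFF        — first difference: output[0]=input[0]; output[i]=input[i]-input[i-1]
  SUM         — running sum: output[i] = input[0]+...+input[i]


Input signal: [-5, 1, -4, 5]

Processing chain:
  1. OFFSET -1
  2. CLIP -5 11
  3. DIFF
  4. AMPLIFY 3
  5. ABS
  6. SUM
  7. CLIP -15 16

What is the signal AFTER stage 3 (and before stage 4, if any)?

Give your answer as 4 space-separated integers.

Answer: -5 5 -5 9

Derivation:
Input: [-5, 1, -4, 5]
Stage 1 (OFFSET -1): -5+-1=-6, 1+-1=0, -4+-1=-5, 5+-1=4 -> [-6, 0, -5, 4]
Stage 2 (CLIP -5 11): clip(-6,-5,11)=-5, clip(0,-5,11)=0, clip(-5,-5,11)=-5, clip(4,-5,11)=4 -> [-5, 0, -5, 4]
Stage 3 (DIFF): s[0]=-5, 0--5=5, -5-0=-5, 4--5=9 -> [-5, 5, -5, 9]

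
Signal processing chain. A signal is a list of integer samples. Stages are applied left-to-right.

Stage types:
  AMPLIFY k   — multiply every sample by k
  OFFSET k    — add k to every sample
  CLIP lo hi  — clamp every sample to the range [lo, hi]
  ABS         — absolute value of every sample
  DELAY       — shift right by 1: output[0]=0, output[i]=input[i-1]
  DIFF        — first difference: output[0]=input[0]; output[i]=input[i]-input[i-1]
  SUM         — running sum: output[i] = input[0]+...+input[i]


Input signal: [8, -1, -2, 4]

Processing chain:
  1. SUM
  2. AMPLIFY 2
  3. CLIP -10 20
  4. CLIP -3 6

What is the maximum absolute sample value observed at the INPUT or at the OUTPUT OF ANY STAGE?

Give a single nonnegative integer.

Input: [8, -1, -2, 4] (max |s|=8)
Stage 1 (SUM): sum[0..0]=8, sum[0..1]=7, sum[0..2]=5, sum[0..3]=9 -> [8, 7, 5, 9] (max |s|=9)
Stage 2 (AMPLIFY 2): 8*2=16, 7*2=14, 5*2=10, 9*2=18 -> [16, 14, 10, 18] (max |s|=18)
Stage 3 (CLIP -10 20): clip(16,-10,20)=16, clip(14,-10,20)=14, clip(10,-10,20)=10, clip(18,-10,20)=18 -> [16, 14, 10, 18] (max |s|=18)
Stage 4 (CLIP -3 6): clip(16,-3,6)=6, clip(14,-3,6)=6, clip(10,-3,6)=6, clip(18,-3,6)=6 -> [6, 6, 6, 6] (max |s|=6)
Overall max amplitude: 18

Answer: 18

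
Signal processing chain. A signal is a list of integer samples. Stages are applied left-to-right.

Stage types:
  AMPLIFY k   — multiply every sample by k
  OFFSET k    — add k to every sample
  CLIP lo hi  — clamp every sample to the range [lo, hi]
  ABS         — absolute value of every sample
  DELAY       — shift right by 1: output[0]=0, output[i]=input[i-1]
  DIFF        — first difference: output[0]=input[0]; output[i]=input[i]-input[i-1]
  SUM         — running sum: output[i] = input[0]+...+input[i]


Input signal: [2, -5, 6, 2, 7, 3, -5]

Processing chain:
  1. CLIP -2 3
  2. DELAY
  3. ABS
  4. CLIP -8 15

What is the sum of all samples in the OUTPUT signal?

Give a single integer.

Input: [2, -5, 6, 2, 7, 3, -5]
Stage 1 (CLIP -2 3): clip(2,-2,3)=2, clip(-5,-2,3)=-2, clip(6,-2,3)=3, clip(2,-2,3)=2, clip(7,-2,3)=3, clip(3,-2,3)=3, clip(-5,-2,3)=-2 -> [2, -2, 3, 2, 3, 3, -2]
Stage 2 (DELAY): [0, 2, -2, 3, 2, 3, 3] = [0, 2, -2, 3, 2, 3, 3] -> [0, 2, -2, 3, 2, 3, 3]
Stage 3 (ABS): |0|=0, |2|=2, |-2|=2, |3|=3, |2|=2, |3|=3, |3|=3 -> [0, 2, 2, 3, 2, 3, 3]
Stage 4 (CLIP -8 15): clip(0,-8,15)=0, clip(2,-8,15)=2, clip(2,-8,15)=2, clip(3,-8,15)=3, clip(2,-8,15)=2, clip(3,-8,15)=3, clip(3,-8,15)=3 -> [0, 2, 2, 3, 2, 3, 3]
Output sum: 15

Answer: 15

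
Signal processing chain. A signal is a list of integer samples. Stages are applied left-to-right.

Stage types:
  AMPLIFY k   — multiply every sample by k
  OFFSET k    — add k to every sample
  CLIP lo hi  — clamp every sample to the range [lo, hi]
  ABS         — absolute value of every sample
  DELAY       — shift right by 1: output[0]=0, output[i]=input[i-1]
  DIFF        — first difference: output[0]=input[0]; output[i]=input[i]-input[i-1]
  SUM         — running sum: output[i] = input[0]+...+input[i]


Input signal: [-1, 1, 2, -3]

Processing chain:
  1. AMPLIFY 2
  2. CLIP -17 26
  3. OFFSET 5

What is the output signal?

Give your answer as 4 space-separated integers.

Input: [-1, 1, 2, -3]
Stage 1 (AMPLIFY 2): -1*2=-2, 1*2=2, 2*2=4, -3*2=-6 -> [-2, 2, 4, -6]
Stage 2 (CLIP -17 26): clip(-2,-17,26)=-2, clip(2,-17,26)=2, clip(4,-17,26)=4, clip(-6,-17,26)=-6 -> [-2, 2, 4, -6]
Stage 3 (OFFSET 5): -2+5=3, 2+5=7, 4+5=9, -6+5=-1 -> [3, 7, 9, -1]

Answer: 3 7 9 -1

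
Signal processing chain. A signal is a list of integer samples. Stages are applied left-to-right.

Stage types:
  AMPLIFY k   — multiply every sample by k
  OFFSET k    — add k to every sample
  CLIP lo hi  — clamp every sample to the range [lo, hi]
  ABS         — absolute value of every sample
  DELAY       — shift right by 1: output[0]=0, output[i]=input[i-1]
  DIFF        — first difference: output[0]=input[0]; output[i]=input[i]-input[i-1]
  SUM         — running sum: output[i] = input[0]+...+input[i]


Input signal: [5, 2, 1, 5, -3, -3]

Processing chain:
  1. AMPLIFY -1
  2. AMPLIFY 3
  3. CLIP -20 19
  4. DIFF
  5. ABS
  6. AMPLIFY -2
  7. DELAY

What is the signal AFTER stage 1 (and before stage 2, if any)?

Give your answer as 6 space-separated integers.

Input: [5, 2, 1, 5, -3, -3]
Stage 1 (AMPLIFY -1): 5*-1=-5, 2*-1=-2, 1*-1=-1, 5*-1=-5, -3*-1=3, -3*-1=3 -> [-5, -2, -1, -5, 3, 3]

Answer: -5 -2 -1 -5 3 3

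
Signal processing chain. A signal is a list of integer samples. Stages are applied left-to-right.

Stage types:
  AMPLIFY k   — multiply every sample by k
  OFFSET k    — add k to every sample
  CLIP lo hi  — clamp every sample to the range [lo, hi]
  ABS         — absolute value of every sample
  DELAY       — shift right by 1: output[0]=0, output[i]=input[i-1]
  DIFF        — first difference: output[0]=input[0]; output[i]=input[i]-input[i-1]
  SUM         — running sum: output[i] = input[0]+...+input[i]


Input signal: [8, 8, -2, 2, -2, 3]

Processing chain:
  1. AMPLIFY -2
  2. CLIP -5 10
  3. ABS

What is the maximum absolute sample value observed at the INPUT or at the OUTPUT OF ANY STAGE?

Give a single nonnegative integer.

Answer: 16

Derivation:
Input: [8, 8, -2, 2, -2, 3] (max |s|=8)
Stage 1 (AMPLIFY -2): 8*-2=-16, 8*-2=-16, -2*-2=4, 2*-2=-4, -2*-2=4, 3*-2=-6 -> [-16, -16, 4, -4, 4, -6] (max |s|=16)
Stage 2 (CLIP -5 10): clip(-16,-5,10)=-5, clip(-16,-5,10)=-5, clip(4,-5,10)=4, clip(-4,-5,10)=-4, clip(4,-5,10)=4, clip(-6,-5,10)=-5 -> [-5, -5, 4, -4, 4, -5] (max |s|=5)
Stage 3 (ABS): |-5|=5, |-5|=5, |4|=4, |-4|=4, |4|=4, |-5|=5 -> [5, 5, 4, 4, 4, 5] (max |s|=5)
Overall max amplitude: 16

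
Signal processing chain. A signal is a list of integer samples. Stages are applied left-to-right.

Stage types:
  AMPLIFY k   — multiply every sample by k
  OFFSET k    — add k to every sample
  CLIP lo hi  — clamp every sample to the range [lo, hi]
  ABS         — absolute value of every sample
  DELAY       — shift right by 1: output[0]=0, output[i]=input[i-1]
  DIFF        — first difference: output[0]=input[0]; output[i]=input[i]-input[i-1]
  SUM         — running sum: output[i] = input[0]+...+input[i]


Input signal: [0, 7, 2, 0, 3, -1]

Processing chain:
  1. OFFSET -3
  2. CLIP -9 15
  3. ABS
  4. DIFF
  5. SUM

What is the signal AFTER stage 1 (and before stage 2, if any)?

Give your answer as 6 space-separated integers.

Answer: -3 4 -1 -3 0 -4

Derivation:
Input: [0, 7, 2, 0, 3, -1]
Stage 1 (OFFSET -3): 0+-3=-3, 7+-3=4, 2+-3=-1, 0+-3=-3, 3+-3=0, -1+-3=-4 -> [-3, 4, -1, -3, 0, -4]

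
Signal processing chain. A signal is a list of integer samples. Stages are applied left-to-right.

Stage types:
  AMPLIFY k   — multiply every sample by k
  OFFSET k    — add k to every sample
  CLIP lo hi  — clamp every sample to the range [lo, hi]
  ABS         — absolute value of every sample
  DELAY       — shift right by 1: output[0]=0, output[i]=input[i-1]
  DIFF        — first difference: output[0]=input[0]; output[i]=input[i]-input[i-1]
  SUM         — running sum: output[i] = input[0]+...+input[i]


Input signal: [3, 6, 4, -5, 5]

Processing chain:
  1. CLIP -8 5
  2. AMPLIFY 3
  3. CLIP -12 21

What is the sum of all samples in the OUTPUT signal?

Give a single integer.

Input: [3, 6, 4, -5, 5]
Stage 1 (CLIP -8 5): clip(3,-8,5)=3, clip(6,-8,5)=5, clip(4,-8,5)=4, clip(-5,-8,5)=-5, clip(5,-8,5)=5 -> [3, 5, 4, -5, 5]
Stage 2 (AMPLIFY 3): 3*3=9, 5*3=15, 4*3=12, -5*3=-15, 5*3=15 -> [9, 15, 12, -15, 15]
Stage 3 (CLIP -12 21): clip(9,-12,21)=9, clip(15,-12,21)=15, clip(12,-12,21)=12, clip(-15,-12,21)=-12, clip(15,-12,21)=15 -> [9, 15, 12, -12, 15]
Output sum: 39

Answer: 39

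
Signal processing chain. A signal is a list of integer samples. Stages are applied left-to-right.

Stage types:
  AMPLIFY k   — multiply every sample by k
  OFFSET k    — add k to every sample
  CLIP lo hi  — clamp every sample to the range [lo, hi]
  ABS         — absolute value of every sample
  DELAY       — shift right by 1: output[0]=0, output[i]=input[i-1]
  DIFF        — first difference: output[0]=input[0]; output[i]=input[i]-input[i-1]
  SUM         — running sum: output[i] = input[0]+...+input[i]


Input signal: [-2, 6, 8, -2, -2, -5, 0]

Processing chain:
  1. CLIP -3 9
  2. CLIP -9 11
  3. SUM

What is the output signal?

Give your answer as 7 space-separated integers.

Answer: -2 4 12 10 8 5 5

Derivation:
Input: [-2, 6, 8, -2, -2, -5, 0]
Stage 1 (CLIP -3 9): clip(-2,-3,9)=-2, clip(6,-3,9)=6, clip(8,-3,9)=8, clip(-2,-3,9)=-2, clip(-2,-3,9)=-2, clip(-5,-3,9)=-3, clip(0,-3,9)=0 -> [-2, 6, 8, -2, -2, -3, 0]
Stage 2 (CLIP -9 11): clip(-2,-9,11)=-2, clip(6,-9,11)=6, clip(8,-9,11)=8, clip(-2,-9,11)=-2, clip(-2,-9,11)=-2, clip(-3,-9,11)=-3, clip(0,-9,11)=0 -> [-2, 6, 8, -2, -2, -3, 0]
Stage 3 (SUM): sum[0..0]=-2, sum[0..1]=4, sum[0..2]=12, sum[0..3]=10, sum[0..4]=8, sum[0..5]=5, sum[0..6]=5 -> [-2, 4, 12, 10, 8, 5, 5]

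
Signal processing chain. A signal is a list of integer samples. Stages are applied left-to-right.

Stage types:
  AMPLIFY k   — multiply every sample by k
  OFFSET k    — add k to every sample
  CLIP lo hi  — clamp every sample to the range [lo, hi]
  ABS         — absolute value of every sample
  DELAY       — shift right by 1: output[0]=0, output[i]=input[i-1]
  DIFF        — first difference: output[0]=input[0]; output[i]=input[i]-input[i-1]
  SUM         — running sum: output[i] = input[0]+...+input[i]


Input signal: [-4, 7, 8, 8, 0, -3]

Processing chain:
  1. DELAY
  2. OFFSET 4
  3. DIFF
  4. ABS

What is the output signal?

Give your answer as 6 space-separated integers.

Input: [-4, 7, 8, 8, 0, -3]
Stage 1 (DELAY): [0, -4, 7, 8, 8, 0] = [0, -4, 7, 8, 8, 0] -> [0, -4, 7, 8, 8, 0]
Stage 2 (OFFSET 4): 0+4=4, -4+4=0, 7+4=11, 8+4=12, 8+4=12, 0+4=4 -> [4, 0, 11, 12, 12, 4]
Stage 3 (DIFF): s[0]=4, 0-4=-4, 11-0=11, 12-11=1, 12-12=0, 4-12=-8 -> [4, -4, 11, 1, 0, -8]
Stage 4 (ABS): |4|=4, |-4|=4, |11|=11, |1|=1, |0|=0, |-8|=8 -> [4, 4, 11, 1, 0, 8]

Answer: 4 4 11 1 0 8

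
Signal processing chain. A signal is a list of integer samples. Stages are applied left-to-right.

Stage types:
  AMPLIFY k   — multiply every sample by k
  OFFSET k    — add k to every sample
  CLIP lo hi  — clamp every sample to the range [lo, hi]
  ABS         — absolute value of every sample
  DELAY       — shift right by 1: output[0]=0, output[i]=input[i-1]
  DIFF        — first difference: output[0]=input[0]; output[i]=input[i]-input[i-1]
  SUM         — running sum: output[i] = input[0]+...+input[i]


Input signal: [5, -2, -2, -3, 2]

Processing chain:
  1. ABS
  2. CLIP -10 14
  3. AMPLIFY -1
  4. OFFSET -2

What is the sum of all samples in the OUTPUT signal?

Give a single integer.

Answer: -24

Derivation:
Input: [5, -2, -2, -3, 2]
Stage 1 (ABS): |5|=5, |-2|=2, |-2|=2, |-3|=3, |2|=2 -> [5, 2, 2, 3, 2]
Stage 2 (CLIP -10 14): clip(5,-10,14)=5, clip(2,-10,14)=2, clip(2,-10,14)=2, clip(3,-10,14)=3, clip(2,-10,14)=2 -> [5, 2, 2, 3, 2]
Stage 3 (AMPLIFY -1): 5*-1=-5, 2*-1=-2, 2*-1=-2, 3*-1=-3, 2*-1=-2 -> [-5, -2, -2, -3, -2]
Stage 4 (OFFSET -2): -5+-2=-7, -2+-2=-4, -2+-2=-4, -3+-2=-5, -2+-2=-4 -> [-7, -4, -4, -5, -4]
Output sum: -24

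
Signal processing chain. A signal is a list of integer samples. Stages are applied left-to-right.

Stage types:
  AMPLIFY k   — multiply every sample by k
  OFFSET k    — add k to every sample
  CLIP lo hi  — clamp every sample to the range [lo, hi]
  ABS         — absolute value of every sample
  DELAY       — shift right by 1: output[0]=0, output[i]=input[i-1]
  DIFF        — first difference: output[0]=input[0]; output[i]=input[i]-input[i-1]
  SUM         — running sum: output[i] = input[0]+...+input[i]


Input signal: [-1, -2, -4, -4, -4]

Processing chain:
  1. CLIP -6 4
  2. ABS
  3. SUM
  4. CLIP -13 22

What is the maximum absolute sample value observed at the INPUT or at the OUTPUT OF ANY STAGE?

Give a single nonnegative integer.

Answer: 15

Derivation:
Input: [-1, -2, -4, -4, -4] (max |s|=4)
Stage 1 (CLIP -6 4): clip(-1,-6,4)=-1, clip(-2,-6,4)=-2, clip(-4,-6,4)=-4, clip(-4,-6,4)=-4, clip(-4,-6,4)=-4 -> [-1, -2, -4, -4, -4] (max |s|=4)
Stage 2 (ABS): |-1|=1, |-2|=2, |-4|=4, |-4|=4, |-4|=4 -> [1, 2, 4, 4, 4] (max |s|=4)
Stage 3 (SUM): sum[0..0]=1, sum[0..1]=3, sum[0..2]=7, sum[0..3]=11, sum[0..4]=15 -> [1, 3, 7, 11, 15] (max |s|=15)
Stage 4 (CLIP -13 22): clip(1,-13,22)=1, clip(3,-13,22)=3, clip(7,-13,22)=7, clip(11,-13,22)=11, clip(15,-13,22)=15 -> [1, 3, 7, 11, 15] (max |s|=15)
Overall max amplitude: 15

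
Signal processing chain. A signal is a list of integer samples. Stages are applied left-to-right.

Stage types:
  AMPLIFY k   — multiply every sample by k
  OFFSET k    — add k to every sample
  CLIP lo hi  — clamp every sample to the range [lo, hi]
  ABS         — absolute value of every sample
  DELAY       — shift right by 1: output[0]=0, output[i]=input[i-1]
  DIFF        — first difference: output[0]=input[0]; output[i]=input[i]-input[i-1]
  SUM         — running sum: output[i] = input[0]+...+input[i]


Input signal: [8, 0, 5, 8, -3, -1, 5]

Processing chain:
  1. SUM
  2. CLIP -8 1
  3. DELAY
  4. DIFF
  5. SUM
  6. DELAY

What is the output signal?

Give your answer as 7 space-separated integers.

Input: [8, 0, 5, 8, -3, -1, 5]
Stage 1 (SUM): sum[0..0]=8, sum[0..1]=8, sum[0..2]=13, sum[0..3]=21, sum[0..4]=18, sum[0..5]=17, sum[0..6]=22 -> [8, 8, 13, 21, 18, 17, 22]
Stage 2 (CLIP -8 1): clip(8,-8,1)=1, clip(8,-8,1)=1, clip(13,-8,1)=1, clip(21,-8,1)=1, clip(18,-8,1)=1, clip(17,-8,1)=1, clip(22,-8,1)=1 -> [1, 1, 1, 1, 1, 1, 1]
Stage 3 (DELAY): [0, 1, 1, 1, 1, 1, 1] = [0, 1, 1, 1, 1, 1, 1] -> [0, 1, 1, 1, 1, 1, 1]
Stage 4 (DIFF): s[0]=0, 1-0=1, 1-1=0, 1-1=0, 1-1=0, 1-1=0, 1-1=0 -> [0, 1, 0, 0, 0, 0, 0]
Stage 5 (SUM): sum[0..0]=0, sum[0..1]=1, sum[0..2]=1, sum[0..3]=1, sum[0..4]=1, sum[0..5]=1, sum[0..6]=1 -> [0, 1, 1, 1, 1, 1, 1]
Stage 6 (DELAY): [0, 0, 1, 1, 1, 1, 1] = [0, 0, 1, 1, 1, 1, 1] -> [0, 0, 1, 1, 1, 1, 1]

Answer: 0 0 1 1 1 1 1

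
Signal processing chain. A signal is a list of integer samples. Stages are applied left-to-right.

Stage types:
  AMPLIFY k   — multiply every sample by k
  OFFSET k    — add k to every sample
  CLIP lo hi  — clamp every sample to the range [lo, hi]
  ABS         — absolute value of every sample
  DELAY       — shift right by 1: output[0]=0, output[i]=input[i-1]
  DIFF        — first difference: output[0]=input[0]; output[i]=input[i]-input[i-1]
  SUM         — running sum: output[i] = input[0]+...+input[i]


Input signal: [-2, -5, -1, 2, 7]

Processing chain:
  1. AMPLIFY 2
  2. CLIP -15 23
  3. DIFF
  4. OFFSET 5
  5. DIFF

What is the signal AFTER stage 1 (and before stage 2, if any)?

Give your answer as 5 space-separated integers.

Answer: -4 -10 -2 4 14

Derivation:
Input: [-2, -5, -1, 2, 7]
Stage 1 (AMPLIFY 2): -2*2=-4, -5*2=-10, -1*2=-2, 2*2=4, 7*2=14 -> [-4, -10, -2, 4, 14]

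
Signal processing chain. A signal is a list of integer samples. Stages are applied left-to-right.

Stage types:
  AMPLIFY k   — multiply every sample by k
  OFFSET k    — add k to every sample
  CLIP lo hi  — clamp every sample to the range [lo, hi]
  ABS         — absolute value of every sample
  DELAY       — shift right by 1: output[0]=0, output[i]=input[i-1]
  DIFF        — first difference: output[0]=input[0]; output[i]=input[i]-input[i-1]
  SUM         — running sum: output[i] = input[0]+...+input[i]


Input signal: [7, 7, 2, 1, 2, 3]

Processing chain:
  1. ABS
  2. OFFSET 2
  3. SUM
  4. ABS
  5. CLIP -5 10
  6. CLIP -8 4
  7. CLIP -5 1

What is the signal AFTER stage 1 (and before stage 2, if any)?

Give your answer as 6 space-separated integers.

Input: [7, 7, 2, 1, 2, 3]
Stage 1 (ABS): |7|=7, |7|=7, |2|=2, |1|=1, |2|=2, |3|=3 -> [7, 7, 2, 1, 2, 3]

Answer: 7 7 2 1 2 3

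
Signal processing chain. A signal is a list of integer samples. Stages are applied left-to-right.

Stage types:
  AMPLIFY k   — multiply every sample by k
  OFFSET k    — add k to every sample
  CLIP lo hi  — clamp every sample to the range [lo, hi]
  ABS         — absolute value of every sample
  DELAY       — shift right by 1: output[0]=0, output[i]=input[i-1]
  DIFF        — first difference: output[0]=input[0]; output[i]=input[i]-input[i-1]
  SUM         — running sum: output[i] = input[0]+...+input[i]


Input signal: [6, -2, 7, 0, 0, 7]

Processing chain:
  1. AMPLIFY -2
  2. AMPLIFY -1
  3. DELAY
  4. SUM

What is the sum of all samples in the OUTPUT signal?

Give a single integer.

Answer: 86

Derivation:
Input: [6, -2, 7, 0, 0, 7]
Stage 1 (AMPLIFY -2): 6*-2=-12, -2*-2=4, 7*-2=-14, 0*-2=0, 0*-2=0, 7*-2=-14 -> [-12, 4, -14, 0, 0, -14]
Stage 2 (AMPLIFY -1): -12*-1=12, 4*-1=-4, -14*-1=14, 0*-1=0, 0*-1=0, -14*-1=14 -> [12, -4, 14, 0, 0, 14]
Stage 3 (DELAY): [0, 12, -4, 14, 0, 0] = [0, 12, -4, 14, 0, 0] -> [0, 12, -4, 14, 0, 0]
Stage 4 (SUM): sum[0..0]=0, sum[0..1]=12, sum[0..2]=8, sum[0..3]=22, sum[0..4]=22, sum[0..5]=22 -> [0, 12, 8, 22, 22, 22]
Output sum: 86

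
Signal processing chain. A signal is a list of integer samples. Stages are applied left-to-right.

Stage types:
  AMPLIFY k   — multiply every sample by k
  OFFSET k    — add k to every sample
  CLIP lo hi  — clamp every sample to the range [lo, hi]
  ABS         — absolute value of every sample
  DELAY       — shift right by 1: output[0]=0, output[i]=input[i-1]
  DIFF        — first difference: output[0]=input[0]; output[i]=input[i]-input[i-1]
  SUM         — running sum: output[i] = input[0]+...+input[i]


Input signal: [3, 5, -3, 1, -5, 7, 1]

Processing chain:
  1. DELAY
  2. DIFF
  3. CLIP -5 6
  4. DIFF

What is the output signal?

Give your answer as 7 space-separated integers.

Answer: 0 3 -1 -7 9 -9 11

Derivation:
Input: [3, 5, -3, 1, -5, 7, 1]
Stage 1 (DELAY): [0, 3, 5, -3, 1, -5, 7] = [0, 3, 5, -3, 1, -5, 7] -> [0, 3, 5, -3, 1, -5, 7]
Stage 2 (DIFF): s[0]=0, 3-0=3, 5-3=2, -3-5=-8, 1--3=4, -5-1=-6, 7--5=12 -> [0, 3, 2, -8, 4, -6, 12]
Stage 3 (CLIP -5 6): clip(0,-5,6)=0, clip(3,-5,6)=3, clip(2,-5,6)=2, clip(-8,-5,6)=-5, clip(4,-5,6)=4, clip(-6,-5,6)=-5, clip(12,-5,6)=6 -> [0, 3, 2, -5, 4, -5, 6]
Stage 4 (DIFF): s[0]=0, 3-0=3, 2-3=-1, -5-2=-7, 4--5=9, -5-4=-9, 6--5=11 -> [0, 3, -1, -7, 9, -9, 11]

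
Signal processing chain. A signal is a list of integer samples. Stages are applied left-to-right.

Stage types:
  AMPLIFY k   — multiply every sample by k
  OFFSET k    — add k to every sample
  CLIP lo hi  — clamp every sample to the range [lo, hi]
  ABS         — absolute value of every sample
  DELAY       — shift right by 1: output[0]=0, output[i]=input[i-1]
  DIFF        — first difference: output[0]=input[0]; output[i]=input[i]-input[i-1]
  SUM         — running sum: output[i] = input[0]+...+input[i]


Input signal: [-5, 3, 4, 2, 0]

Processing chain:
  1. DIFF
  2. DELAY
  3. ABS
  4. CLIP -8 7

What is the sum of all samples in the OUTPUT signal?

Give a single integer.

Input: [-5, 3, 4, 2, 0]
Stage 1 (DIFF): s[0]=-5, 3--5=8, 4-3=1, 2-4=-2, 0-2=-2 -> [-5, 8, 1, -2, -2]
Stage 2 (DELAY): [0, -5, 8, 1, -2] = [0, -5, 8, 1, -2] -> [0, -5, 8, 1, -2]
Stage 3 (ABS): |0|=0, |-5|=5, |8|=8, |1|=1, |-2|=2 -> [0, 5, 8, 1, 2]
Stage 4 (CLIP -8 7): clip(0,-8,7)=0, clip(5,-8,7)=5, clip(8,-8,7)=7, clip(1,-8,7)=1, clip(2,-8,7)=2 -> [0, 5, 7, 1, 2]
Output sum: 15

Answer: 15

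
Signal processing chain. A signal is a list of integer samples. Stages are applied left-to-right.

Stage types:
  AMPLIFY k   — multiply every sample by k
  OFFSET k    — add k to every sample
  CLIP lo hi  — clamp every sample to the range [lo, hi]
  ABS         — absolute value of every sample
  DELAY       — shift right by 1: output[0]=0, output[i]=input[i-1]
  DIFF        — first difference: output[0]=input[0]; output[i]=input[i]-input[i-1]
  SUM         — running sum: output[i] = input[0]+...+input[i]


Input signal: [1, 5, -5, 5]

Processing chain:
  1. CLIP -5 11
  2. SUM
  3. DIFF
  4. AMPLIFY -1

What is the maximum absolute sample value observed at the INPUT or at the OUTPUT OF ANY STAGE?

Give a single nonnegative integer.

Input: [1, 5, -5, 5] (max |s|=5)
Stage 1 (CLIP -5 11): clip(1,-5,11)=1, clip(5,-5,11)=5, clip(-5,-5,11)=-5, clip(5,-5,11)=5 -> [1, 5, -5, 5] (max |s|=5)
Stage 2 (SUM): sum[0..0]=1, sum[0..1]=6, sum[0..2]=1, sum[0..3]=6 -> [1, 6, 1, 6] (max |s|=6)
Stage 3 (DIFF): s[0]=1, 6-1=5, 1-6=-5, 6-1=5 -> [1, 5, -5, 5] (max |s|=5)
Stage 4 (AMPLIFY -1): 1*-1=-1, 5*-1=-5, -5*-1=5, 5*-1=-5 -> [-1, -5, 5, -5] (max |s|=5)
Overall max amplitude: 6

Answer: 6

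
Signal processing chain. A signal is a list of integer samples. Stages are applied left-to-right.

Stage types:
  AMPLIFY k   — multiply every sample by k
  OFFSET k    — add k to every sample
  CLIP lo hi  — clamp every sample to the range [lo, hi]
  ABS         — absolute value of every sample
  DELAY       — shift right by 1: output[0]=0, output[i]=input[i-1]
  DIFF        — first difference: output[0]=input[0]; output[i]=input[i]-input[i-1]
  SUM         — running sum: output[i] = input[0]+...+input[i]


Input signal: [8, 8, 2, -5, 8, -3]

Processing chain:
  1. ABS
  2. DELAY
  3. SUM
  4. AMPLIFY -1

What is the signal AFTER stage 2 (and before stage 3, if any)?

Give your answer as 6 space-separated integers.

Answer: 0 8 8 2 5 8

Derivation:
Input: [8, 8, 2, -5, 8, -3]
Stage 1 (ABS): |8|=8, |8|=8, |2|=2, |-5|=5, |8|=8, |-3|=3 -> [8, 8, 2, 5, 8, 3]
Stage 2 (DELAY): [0, 8, 8, 2, 5, 8] = [0, 8, 8, 2, 5, 8] -> [0, 8, 8, 2, 5, 8]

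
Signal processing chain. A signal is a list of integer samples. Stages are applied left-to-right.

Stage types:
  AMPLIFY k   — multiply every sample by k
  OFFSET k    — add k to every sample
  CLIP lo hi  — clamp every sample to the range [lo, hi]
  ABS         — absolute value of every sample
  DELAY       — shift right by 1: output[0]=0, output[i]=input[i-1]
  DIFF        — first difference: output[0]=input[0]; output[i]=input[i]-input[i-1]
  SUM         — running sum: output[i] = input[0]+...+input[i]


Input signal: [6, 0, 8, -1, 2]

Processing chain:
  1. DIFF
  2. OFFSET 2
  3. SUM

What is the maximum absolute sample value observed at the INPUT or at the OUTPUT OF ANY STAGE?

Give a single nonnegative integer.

Answer: 14

Derivation:
Input: [6, 0, 8, -1, 2] (max |s|=8)
Stage 1 (DIFF): s[0]=6, 0-6=-6, 8-0=8, -1-8=-9, 2--1=3 -> [6, -6, 8, -9, 3] (max |s|=9)
Stage 2 (OFFSET 2): 6+2=8, -6+2=-4, 8+2=10, -9+2=-7, 3+2=5 -> [8, -4, 10, -7, 5] (max |s|=10)
Stage 3 (SUM): sum[0..0]=8, sum[0..1]=4, sum[0..2]=14, sum[0..3]=7, sum[0..4]=12 -> [8, 4, 14, 7, 12] (max |s|=14)
Overall max amplitude: 14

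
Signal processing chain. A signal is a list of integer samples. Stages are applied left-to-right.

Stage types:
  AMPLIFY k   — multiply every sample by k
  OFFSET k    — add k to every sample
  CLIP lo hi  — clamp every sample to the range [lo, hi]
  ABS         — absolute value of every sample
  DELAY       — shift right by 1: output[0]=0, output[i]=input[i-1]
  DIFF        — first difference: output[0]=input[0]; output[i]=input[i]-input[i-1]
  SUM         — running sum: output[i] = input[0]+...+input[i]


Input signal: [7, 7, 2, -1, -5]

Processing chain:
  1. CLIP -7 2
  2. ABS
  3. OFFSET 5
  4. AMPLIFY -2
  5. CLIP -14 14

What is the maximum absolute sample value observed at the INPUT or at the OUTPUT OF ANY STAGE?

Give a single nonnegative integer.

Answer: 20

Derivation:
Input: [7, 7, 2, -1, -5] (max |s|=7)
Stage 1 (CLIP -7 2): clip(7,-7,2)=2, clip(7,-7,2)=2, clip(2,-7,2)=2, clip(-1,-7,2)=-1, clip(-5,-7,2)=-5 -> [2, 2, 2, -1, -5] (max |s|=5)
Stage 2 (ABS): |2|=2, |2|=2, |2|=2, |-1|=1, |-5|=5 -> [2, 2, 2, 1, 5] (max |s|=5)
Stage 3 (OFFSET 5): 2+5=7, 2+5=7, 2+5=7, 1+5=6, 5+5=10 -> [7, 7, 7, 6, 10] (max |s|=10)
Stage 4 (AMPLIFY -2): 7*-2=-14, 7*-2=-14, 7*-2=-14, 6*-2=-12, 10*-2=-20 -> [-14, -14, -14, -12, -20] (max |s|=20)
Stage 5 (CLIP -14 14): clip(-14,-14,14)=-14, clip(-14,-14,14)=-14, clip(-14,-14,14)=-14, clip(-12,-14,14)=-12, clip(-20,-14,14)=-14 -> [-14, -14, -14, -12, -14] (max |s|=14)
Overall max amplitude: 20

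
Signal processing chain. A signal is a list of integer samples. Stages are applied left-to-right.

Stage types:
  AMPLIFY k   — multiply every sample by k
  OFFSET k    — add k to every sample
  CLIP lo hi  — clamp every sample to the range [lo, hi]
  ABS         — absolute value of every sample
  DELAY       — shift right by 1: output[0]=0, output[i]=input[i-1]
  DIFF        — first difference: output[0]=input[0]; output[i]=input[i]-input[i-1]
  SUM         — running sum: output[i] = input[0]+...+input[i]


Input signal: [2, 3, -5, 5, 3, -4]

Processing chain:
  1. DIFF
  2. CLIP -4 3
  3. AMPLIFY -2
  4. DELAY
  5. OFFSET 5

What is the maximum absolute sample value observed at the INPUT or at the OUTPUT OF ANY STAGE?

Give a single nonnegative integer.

Input: [2, 3, -5, 5, 3, -4] (max |s|=5)
Stage 1 (DIFF): s[0]=2, 3-2=1, -5-3=-8, 5--5=10, 3-5=-2, -4-3=-7 -> [2, 1, -8, 10, -2, -7] (max |s|=10)
Stage 2 (CLIP -4 3): clip(2,-4,3)=2, clip(1,-4,3)=1, clip(-8,-4,3)=-4, clip(10,-4,3)=3, clip(-2,-4,3)=-2, clip(-7,-4,3)=-4 -> [2, 1, -4, 3, -2, -4] (max |s|=4)
Stage 3 (AMPLIFY -2): 2*-2=-4, 1*-2=-2, -4*-2=8, 3*-2=-6, -2*-2=4, -4*-2=8 -> [-4, -2, 8, -6, 4, 8] (max |s|=8)
Stage 4 (DELAY): [0, -4, -2, 8, -6, 4] = [0, -4, -2, 8, -6, 4] -> [0, -4, -2, 8, -6, 4] (max |s|=8)
Stage 5 (OFFSET 5): 0+5=5, -4+5=1, -2+5=3, 8+5=13, -6+5=-1, 4+5=9 -> [5, 1, 3, 13, -1, 9] (max |s|=13)
Overall max amplitude: 13

Answer: 13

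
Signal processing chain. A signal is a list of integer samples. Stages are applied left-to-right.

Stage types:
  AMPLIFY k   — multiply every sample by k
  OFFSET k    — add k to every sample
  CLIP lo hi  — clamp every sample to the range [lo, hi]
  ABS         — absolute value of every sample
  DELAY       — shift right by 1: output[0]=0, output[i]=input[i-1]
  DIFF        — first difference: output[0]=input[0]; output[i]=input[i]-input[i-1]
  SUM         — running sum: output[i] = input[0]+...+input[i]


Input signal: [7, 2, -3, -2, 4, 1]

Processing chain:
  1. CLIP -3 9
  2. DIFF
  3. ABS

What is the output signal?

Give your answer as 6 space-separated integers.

Answer: 7 5 5 1 6 3

Derivation:
Input: [7, 2, -3, -2, 4, 1]
Stage 1 (CLIP -3 9): clip(7,-3,9)=7, clip(2,-3,9)=2, clip(-3,-3,9)=-3, clip(-2,-3,9)=-2, clip(4,-3,9)=4, clip(1,-3,9)=1 -> [7, 2, -3, -2, 4, 1]
Stage 2 (DIFF): s[0]=7, 2-7=-5, -3-2=-5, -2--3=1, 4--2=6, 1-4=-3 -> [7, -5, -5, 1, 6, -3]
Stage 3 (ABS): |7|=7, |-5|=5, |-5|=5, |1|=1, |6|=6, |-3|=3 -> [7, 5, 5, 1, 6, 3]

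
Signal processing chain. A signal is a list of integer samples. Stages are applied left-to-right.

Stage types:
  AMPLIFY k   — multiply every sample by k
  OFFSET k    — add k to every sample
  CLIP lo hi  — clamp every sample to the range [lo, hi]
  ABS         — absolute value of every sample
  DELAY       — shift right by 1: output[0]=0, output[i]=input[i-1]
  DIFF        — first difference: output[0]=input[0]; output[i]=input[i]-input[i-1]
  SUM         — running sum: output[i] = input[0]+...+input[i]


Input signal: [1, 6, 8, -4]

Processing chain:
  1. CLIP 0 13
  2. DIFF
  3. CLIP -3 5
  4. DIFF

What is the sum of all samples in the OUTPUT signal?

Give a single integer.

Input: [1, 6, 8, -4]
Stage 1 (CLIP 0 13): clip(1,0,13)=1, clip(6,0,13)=6, clip(8,0,13)=8, clip(-4,0,13)=0 -> [1, 6, 8, 0]
Stage 2 (DIFF): s[0]=1, 6-1=5, 8-6=2, 0-8=-8 -> [1, 5, 2, -8]
Stage 3 (CLIP -3 5): clip(1,-3,5)=1, clip(5,-3,5)=5, clip(2,-3,5)=2, clip(-8,-3,5)=-3 -> [1, 5, 2, -3]
Stage 4 (DIFF): s[0]=1, 5-1=4, 2-5=-3, -3-2=-5 -> [1, 4, -3, -5]
Output sum: -3

Answer: -3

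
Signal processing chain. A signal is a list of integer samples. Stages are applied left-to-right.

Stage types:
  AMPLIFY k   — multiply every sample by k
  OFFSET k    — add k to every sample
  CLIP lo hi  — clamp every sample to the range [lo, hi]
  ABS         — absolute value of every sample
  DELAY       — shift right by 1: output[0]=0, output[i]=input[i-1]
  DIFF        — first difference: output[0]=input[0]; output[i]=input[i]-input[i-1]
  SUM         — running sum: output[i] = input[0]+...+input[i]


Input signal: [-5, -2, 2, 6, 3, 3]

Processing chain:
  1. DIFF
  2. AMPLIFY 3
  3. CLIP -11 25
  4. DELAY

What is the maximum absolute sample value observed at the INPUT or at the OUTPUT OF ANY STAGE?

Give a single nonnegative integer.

Answer: 15

Derivation:
Input: [-5, -2, 2, 6, 3, 3] (max |s|=6)
Stage 1 (DIFF): s[0]=-5, -2--5=3, 2--2=4, 6-2=4, 3-6=-3, 3-3=0 -> [-5, 3, 4, 4, -3, 0] (max |s|=5)
Stage 2 (AMPLIFY 3): -5*3=-15, 3*3=9, 4*3=12, 4*3=12, -3*3=-9, 0*3=0 -> [-15, 9, 12, 12, -9, 0] (max |s|=15)
Stage 3 (CLIP -11 25): clip(-15,-11,25)=-11, clip(9,-11,25)=9, clip(12,-11,25)=12, clip(12,-11,25)=12, clip(-9,-11,25)=-9, clip(0,-11,25)=0 -> [-11, 9, 12, 12, -9, 0] (max |s|=12)
Stage 4 (DELAY): [0, -11, 9, 12, 12, -9] = [0, -11, 9, 12, 12, -9] -> [0, -11, 9, 12, 12, -9] (max |s|=12)
Overall max amplitude: 15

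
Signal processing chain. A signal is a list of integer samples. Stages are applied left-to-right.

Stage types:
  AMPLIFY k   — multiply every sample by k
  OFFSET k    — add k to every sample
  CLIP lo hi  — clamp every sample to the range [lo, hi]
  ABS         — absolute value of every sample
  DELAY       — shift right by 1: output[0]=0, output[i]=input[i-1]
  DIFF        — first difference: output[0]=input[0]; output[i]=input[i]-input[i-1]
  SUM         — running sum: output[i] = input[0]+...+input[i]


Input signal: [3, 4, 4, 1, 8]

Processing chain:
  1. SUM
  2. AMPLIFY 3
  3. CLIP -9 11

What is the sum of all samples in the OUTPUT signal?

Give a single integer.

Input: [3, 4, 4, 1, 8]
Stage 1 (SUM): sum[0..0]=3, sum[0..1]=7, sum[0..2]=11, sum[0..3]=12, sum[0..4]=20 -> [3, 7, 11, 12, 20]
Stage 2 (AMPLIFY 3): 3*3=9, 7*3=21, 11*3=33, 12*3=36, 20*3=60 -> [9, 21, 33, 36, 60]
Stage 3 (CLIP -9 11): clip(9,-9,11)=9, clip(21,-9,11)=11, clip(33,-9,11)=11, clip(36,-9,11)=11, clip(60,-9,11)=11 -> [9, 11, 11, 11, 11]
Output sum: 53

Answer: 53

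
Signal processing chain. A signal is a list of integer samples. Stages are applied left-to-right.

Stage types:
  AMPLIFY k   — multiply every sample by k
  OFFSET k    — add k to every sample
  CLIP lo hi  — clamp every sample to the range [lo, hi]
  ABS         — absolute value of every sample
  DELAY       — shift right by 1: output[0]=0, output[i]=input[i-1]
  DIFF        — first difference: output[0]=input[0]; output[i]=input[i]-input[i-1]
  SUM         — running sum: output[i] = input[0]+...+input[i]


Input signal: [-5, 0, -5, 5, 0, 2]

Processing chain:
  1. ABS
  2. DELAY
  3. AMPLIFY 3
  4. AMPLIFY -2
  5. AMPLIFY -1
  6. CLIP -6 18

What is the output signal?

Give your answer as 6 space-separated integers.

Input: [-5, 0, -5, 5, 0, 2]
Stage 1 (ABS): |-5|=5, |0|=0, |-5|=5, |5|=5, |0|=0, |2|=2 -> [5, 0, 5, 5, 0, 2]
Stage 2 (DELAY): [0, 5, 0, 5, 5, 0] = [0, 5, 0, 5, 5, 0] -> [0, 5, 0, 5, 5, 0]
Stage 3 (AMPLIFY 3): 0*3=0, 5*3=15, 0*3=0, 5*3=15, 5*3=15, 0*3=0 -> [0, 15, 0, 15, 15, 0]
Stage 4 (AMPLIFY -2): 0*-2=0, 15*-2=-30, 0*-2=0, 15*-2=-30, 15*-2=-30, 0*-2=0 -> [0, -30, 0, -30, -30, 0]
Stage 5 (AMPLIFY -1): 0*-1=0, -30*-1=30, 0*-1=0, -30*-1=30, -30*-1=30, 0*-1=0 -> [0, 30, 0, 30, 30, 0]
Stage 6 (CLIP -6 18): clip(0,-6,18)=0, clip(30,-6,18)=18, clip(0,-6,18)=0, clip(30,-6,18)=18, clip(30,-6,18)=18, clip(0,-6,18)=0 -> [0, 18, 0, 18, 18, 0]

Answer: 0 18 0 18 18 0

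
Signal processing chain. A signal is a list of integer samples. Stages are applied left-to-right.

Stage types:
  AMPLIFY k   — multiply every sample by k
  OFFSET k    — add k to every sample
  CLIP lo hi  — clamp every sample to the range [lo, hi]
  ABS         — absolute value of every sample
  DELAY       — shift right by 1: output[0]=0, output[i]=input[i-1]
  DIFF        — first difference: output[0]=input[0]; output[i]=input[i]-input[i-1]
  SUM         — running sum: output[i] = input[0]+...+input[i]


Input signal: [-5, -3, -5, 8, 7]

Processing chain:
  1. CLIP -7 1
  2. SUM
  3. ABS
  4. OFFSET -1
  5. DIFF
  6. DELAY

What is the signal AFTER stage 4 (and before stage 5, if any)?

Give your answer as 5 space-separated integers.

Answer: 4 7 12 11 10

Derivation:
Input: [-5, -3, -5, 8, 7]
Stage 1 (CLIP -7 1): clip(-5,-7,1)=-5, clip(-3,-7,1)=-3, clip(-5,-7,1)=-5, clip(8,-7,1)=1, clip(7,-7,1)=1 -> [-5, -3, -5, 1, 1]
Stage 2 (SUM): sum[0..0]=-5, sum[0..1]=-8, sum[0..2]=-13, sum[0..3]=-12, sum[0..4]=-11 -> [-5, -8, -13, -12, -11]
Stage 3 (ABS): |-5|=5, |-8|=8, |-13|=13, |-12|=12, |-11|=11 -> [5, 8, 13, 12, 11]
Stage 4 (OFFSET -1): 5+-1=4, 8+-1=7, 13+-1=12, 12+-1=11, 11+-1=10 -> [4, 7, 12, 11, 10]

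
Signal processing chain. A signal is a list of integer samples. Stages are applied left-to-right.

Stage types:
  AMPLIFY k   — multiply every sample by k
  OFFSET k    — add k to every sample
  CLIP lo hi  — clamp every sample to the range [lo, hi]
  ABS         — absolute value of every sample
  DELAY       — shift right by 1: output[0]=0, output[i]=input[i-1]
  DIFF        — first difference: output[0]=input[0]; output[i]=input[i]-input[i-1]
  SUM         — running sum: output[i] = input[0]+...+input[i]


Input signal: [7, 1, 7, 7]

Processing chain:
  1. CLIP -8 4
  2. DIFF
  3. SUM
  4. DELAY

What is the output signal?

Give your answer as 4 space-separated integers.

Answer: 0 4 1 4

Derivation:
Input: [7, 1, 7, 7]
Stage 1 (CLIP -8 4): clip(7,-8,4)=4, clip(1,-8,4)=1, clip(7,-8,4)=4, clip(7,-8,4)=4 -> [4, 1, 4, 4]
Stage 2 (DIFF): s[0]=4, 1-4=-3, 4-1=3, 4-4=0 -> [4, -3, 3, 0]
Stage 3 (SUM): sum[0..0]=4, sum[0..1]=1, sum[0..2]=4, sum[0..3]=4 -> [4, 1, 4, 4]
Stage 4 (DELAY): [0, 4, 1, 4] = [0, 4, 1, 4] -> [0, 4, 1, 4]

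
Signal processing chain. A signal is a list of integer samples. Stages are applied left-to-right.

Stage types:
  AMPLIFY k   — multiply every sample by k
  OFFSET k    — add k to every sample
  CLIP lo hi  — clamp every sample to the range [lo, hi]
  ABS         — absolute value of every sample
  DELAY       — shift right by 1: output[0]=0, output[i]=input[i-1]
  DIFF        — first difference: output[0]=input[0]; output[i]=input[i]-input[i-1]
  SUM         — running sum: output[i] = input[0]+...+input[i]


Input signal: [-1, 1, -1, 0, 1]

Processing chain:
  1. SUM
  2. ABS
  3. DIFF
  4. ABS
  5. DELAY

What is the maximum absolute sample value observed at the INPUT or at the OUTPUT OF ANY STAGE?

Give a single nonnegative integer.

Answer: 1

Derivation:
Input: [-1, 1, -1, 0, 1] (max |s|=1)
Stage 1 (SUM): sum[0..0]=-1, sum[0..1]=0, sum[0..2]=-1, sum[0..3]=-1, sum[0..4]=0 -> [-1, 0, -1, -1, 0] (max |s|=1)
Stage 2 (ABS): |-1|=1, |0|=0, |-1|=1, |-1|=1, |0|=0 -> [1, 0, 1, 1, 0] (max |s|=1)
Stage 3 (DIFF): s[0]=1, 0-1=-1, 1-0=1, 1-1=0, 0-1=-1 -> [1, -1, 1, 0, -1] (max |s|=1)
Stage 4 (ABS): |1|=1, |-1|=1, |1|=1, |0|=0, |-1|=1 -> [1, 1, 1, 0, 1] (max |s|=1)
Stage 5 (DELAY): [0, 1, 1, 1, 0] = [0, 1, 1, 1, 0] -> [0, 1, 1, 1, 0] (max |s|=1)
Overall max amplitude: 1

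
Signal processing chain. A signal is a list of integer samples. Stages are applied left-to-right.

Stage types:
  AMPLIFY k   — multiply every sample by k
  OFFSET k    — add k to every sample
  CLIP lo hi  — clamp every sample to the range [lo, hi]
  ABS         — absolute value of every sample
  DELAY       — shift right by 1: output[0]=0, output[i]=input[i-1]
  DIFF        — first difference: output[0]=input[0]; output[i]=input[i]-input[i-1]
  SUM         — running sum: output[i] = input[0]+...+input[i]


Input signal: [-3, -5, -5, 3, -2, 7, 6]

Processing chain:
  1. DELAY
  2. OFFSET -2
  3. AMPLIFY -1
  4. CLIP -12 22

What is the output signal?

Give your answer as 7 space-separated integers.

Input: [-3, -5, -5, 3, -2, 7, 6]
Stage 1 (DELAY): [0, -3, -5, -5, 3, -2, 7] = [0, -3, -5, -5, 3, -2, 7] -> [0, -3, -5, -5, 3, -2, 7]
Stage 2 (OFFSET -2): 0+-2=-2, -3+-2=-5, -5+-2=-7, -5+-2=-7, 3+-2=1, -2+-2=-4, 7+-2=5 -> [-2, -5, -7, -7, 1, -4, 5]
Stage 3 (AMPLIFY -1): -2*-1=2, -5*-1=5, -7*-1=7, -7*-1=7, 1*-1=-1, -4*-1=4, 5*-1=-5 -> [2, 5, 7, 7, -1, 4, -5]
Stage 4 (CLIP -12 22): clip(2,-12,22)=2, clip(5,-12,22)=5, clip(7,-12,22)=7, clip(7,-12,22)=7, clip(-1,-12,22)=-1, clip(4,-12,22)=4, clip(-5,-12,22)=-5 -> [2, 5, 7, 7, -1, 4, -5]

Answer: 2 5 7 7 -1 4 -5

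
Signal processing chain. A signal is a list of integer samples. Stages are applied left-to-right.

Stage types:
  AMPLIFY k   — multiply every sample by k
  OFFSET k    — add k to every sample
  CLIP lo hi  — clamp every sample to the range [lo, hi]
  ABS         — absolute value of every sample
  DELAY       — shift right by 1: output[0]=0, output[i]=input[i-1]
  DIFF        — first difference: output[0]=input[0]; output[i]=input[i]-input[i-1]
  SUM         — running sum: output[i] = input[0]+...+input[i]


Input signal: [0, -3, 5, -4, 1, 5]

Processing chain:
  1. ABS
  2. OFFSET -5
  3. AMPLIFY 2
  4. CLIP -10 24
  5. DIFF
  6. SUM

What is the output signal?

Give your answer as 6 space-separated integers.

Answer: -10 -4 0 -2 -8 0

Derivation:
Input: [0, -3, 5, -4, 1, 5]
Stage 1 (ABS): |0|=0, |-3|=3, |5|=5, |-4|=4, |1|=1, |5|=5 -> [0, 3, 5, 4, 1, 5]
Stage 2 (OFFSET -5): 0+-5=-5, 3+-5=-2, 5+-5=0, 4+-5=-1, 1+-5=-4, 5+-5=0 -> [-5, -2, 0, -1, -4, 0]
Stage 3 (AMPLIFY 2): -5*2=-10, -2*2=-4, 0*2=0, -1*2=-2, -4*2=-8, 0*2=0 -> [-10, -4, 0, -2, -8, 0]
Stage 4 (CLIP -10 24): clip(-10,-10,24)=-10, clip(-4,-10,24)=-4, clip(0,-10,24)=0, clip(-2,-10,24)=-2, clip(-8,-10,24)=-8, clip(0,-10,24)=0 -> [-10, -4, 0, -2, -8, 0]
Stage 5 (DIFF): s[0]=-10, -4--10=6, 0--4=4, -2-0=-2, -8--2=-6, 0--8=8 -> [-10, 6, 4, -2, -6, 8]
Stage 6 (SUM): sum[0..0]=-10, sum[0..1]=-4, sum[0..2]=0, sum[0..3]=-2, sum[0..4]=-8, sum[0..5]=0 -> [-10, -4, 0, -2, -8, 0]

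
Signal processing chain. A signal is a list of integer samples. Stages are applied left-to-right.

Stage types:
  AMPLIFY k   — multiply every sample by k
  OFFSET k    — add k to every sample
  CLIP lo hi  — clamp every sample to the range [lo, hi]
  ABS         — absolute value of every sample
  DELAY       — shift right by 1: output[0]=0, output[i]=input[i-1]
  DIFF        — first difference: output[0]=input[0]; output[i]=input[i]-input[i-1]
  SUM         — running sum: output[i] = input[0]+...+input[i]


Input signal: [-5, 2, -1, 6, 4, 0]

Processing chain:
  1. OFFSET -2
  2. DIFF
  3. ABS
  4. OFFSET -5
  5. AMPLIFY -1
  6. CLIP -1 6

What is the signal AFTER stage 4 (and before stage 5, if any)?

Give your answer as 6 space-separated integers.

Answer: 2 2 -2 2 -3 -1

Derivation:
Input: [-5, 2, -1, 6, 4, 0]
Stage 1 (OFFSET -2): -5+-2=-7, 2+-2=0, -1+-2=-3, 6+-2=4, 4+-2=2, 0+-2=-2 -> [-7, 0, -3, 4, 2, -2]
Stage 2 (DIFF): s[0]=-7, 0--7=7, -3-0=-3, 4--3=7, 2-4=-2, -2-2=-4 -> [-7, 7, -3, 7, -2, -4]
Stage 3 (ABS): |-7|=7, |7|=7, |-3|=3, |7|=7, |-2|=2, |-4|=4 -> [7, 7, 3, 7, 2, 4]
Stage 4 (OFFSET -5): 7+-5=2, 7+-5=2, 3+-5=-2, 7+-5=2, 2+-5=-3, 4+-5=-1 -> [2, 2, -2, 2, -3, -1]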